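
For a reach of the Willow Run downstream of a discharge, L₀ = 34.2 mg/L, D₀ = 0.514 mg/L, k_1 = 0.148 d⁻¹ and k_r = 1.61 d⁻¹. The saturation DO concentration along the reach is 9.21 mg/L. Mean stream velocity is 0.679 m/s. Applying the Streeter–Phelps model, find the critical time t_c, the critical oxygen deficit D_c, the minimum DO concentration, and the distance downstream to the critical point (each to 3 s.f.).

t_c ≈ 1.52 d; D_c ≈ 2.51 mg/L; min DO ≈ 6.70 mg/L; x_c ≈ 89.3 km

With k_r/k_1 = 10.88 and 1 − D₀(k_r−k_1)/(k_1 L₀) = 0.8515,
t_c = ln(10.88 × 0.8515) / (1.61 − 0.148) = ln(9.263) / 1.462 = 2.226/1.462 = 1.523 d.
L(t_c) = L₀ e^(−k_1 t_c) = 34.2 × 0.7982 = 27.30 mg/L, and at the critical point k_r D_c = k_1 L, so D_c = (0.148/1.61) × 27.30 = 2.510 mg/L.
Minimum DO = C_s − D_c = 9.21 − 2.510 = 6.700 mg/L.
x_c = v t_c = 0.679 m/s × 1.523 d × 86400 s/d = 89330 m ≈ 89.3 km.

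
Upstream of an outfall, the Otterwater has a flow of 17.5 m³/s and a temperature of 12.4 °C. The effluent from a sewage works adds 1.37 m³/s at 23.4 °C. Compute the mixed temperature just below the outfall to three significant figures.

13.2 °C

Flow-weighted mixing: C = (Q_r C_r + Q_w C_w)/(Q_r + Q_w)
= (17.5×12.4 + 1.37×23.4)/(17.5 + 1.37) = 249.1/18.87 = 13.20 °C.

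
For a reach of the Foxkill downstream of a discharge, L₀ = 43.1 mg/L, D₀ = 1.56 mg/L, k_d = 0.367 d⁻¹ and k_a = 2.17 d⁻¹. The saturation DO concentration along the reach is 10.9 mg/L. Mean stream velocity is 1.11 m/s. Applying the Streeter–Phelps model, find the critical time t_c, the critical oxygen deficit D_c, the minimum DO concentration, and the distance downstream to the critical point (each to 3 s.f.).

t_c = [1/(k_a−k_d)] ln[(k_a/k_d)(1 − D₀(k_a−k_d)/(k_d L₀))]
= [1/(2.17−0.367)] ln[(2.17/0.367)(1 − 1.56×1.803/(0.367×43.1))]
= (1/1.803) ln[5.913 × 0.8222] = 0.5546 × ln(4.861) = 0.5546 × 1.581 = 0.8771 d.
D_c = (k_d/k_a) L₀ e^(−k_d t_c) = (0.367/2.17) × 43.1 × e^(−0.367×0.8771) = 0.1691 × 43.1 × 0.7248 = 5.283 mg/L.
Minimum DO = C_s − D_c = 10.9 − 5.283 = 5.617 mg/L.
x_c = v t_c = 1.11 m/s × 0.8771 d × 86400 s/d = 84110 m ≈ 84.1 km.

t_c ≈ 0.877 d; D_c ≈ 5.28 mg/L; min DO ≈ 5.62 mg/L; x_c ≈ 84.1 km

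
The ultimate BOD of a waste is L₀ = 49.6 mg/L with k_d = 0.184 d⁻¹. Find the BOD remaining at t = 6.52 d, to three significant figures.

L ≈ 14.9 mg/L

L_t = L₀ e^(−k_d t) = 49.6 × e^(−0.184×6.52) = 49.6 × 0.3013 = 14.94 mg/L.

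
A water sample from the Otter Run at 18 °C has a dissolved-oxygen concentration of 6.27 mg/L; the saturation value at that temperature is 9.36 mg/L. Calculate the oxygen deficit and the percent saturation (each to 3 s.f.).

D = C_s − C = 9.36 − 6.27 = 3.09 mg/L.
% saturation = 6.27/9.36 × 100 = 67.0 %.

D ≈ 3.09 mg/L; 67.0 % saturation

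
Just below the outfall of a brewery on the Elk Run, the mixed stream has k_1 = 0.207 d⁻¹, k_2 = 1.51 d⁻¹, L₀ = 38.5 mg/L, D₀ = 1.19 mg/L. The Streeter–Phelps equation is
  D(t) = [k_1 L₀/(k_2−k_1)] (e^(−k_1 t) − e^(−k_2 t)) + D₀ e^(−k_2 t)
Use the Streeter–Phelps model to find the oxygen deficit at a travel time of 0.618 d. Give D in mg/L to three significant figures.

k_1 L₀/(k_2−k_1) = 0.207×38.5/(1.51−0.207) = 7.970/1.303 = 6.116 mg/L.
e^(−k_1 t) = e^(−0.207×0.6180) = 0.8799; e^(−k_2 t) = e^(−1.51×0.6180) = 0.3933.
D = 6.116 × (0.8799 − 0.3933) + 1.19 × 0.3933 = 2.976 + 0.4680 = 3.444 mg/L.

D ≈ 3.44 mg/L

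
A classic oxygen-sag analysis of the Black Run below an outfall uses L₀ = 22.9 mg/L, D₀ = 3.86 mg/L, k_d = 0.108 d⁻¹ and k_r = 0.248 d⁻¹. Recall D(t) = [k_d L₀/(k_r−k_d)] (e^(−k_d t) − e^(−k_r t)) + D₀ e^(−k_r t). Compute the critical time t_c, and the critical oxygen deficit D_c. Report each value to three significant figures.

t_c = [1/(k_r−k_d)] ln[(k_r/k_d)(1 − D₀(k_r−k_d)/(k_d L₀))]
= [1/(0.248−0.108)] ln[(0.248/0.108)(1 − 3.86×0.1400/(0.108×22.9))]
= (1/0.1400) ln[2.296 × 0.7815] = 7.143 × ln(1.795) = 7.143 × 0.5848 = 4.177 d.
D_c = (k_d/k_r) L₀ e^(−k_d t_c) = (0.108/0.248) × 22.9 × e^(−0.108×4.177) = 0.4355 × 22.9 × 0.6369 = 6.352 mg/L.

t_c ≈ 4.18 d; D_c ≈ 6.35 mg/L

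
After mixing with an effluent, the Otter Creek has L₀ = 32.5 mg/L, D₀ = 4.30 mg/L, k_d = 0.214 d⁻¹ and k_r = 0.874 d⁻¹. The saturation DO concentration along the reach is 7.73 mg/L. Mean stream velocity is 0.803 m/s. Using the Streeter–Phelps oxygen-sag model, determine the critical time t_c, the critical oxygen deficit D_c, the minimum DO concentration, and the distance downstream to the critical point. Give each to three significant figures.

t_c ≈ 1.34 d; D_c ≈ 5.98 mg/L; min DO ≈ 1.75 mg/L; x_c ≈ 92.8 km

t_c = [1/(k_r−k_d)] ln[(k_r/k_d)(1 − D₀(k_r−k_d)/(k_d L₀))]
= [1/(0.874−0.214)] ln[(0.874/0.214)(1 − 4.30×0.6600/(0.214×32.5))]
= (1/0.6600) ln[4.084 × 0.5919] = 1.515 × ln(2.418) = 1.515 × 0.8828 = 1.338 d.
D_c = (k_d/k_r) L₀ e^(−k_d t_c) = (0.214/0.874) × 32.5 × e^(−0.214×1.338) = 0.2449 × 32.5 × 0.7511 = 5.977 mg/L.
Minimum DO = C_s − D_c = 7.73 − 5.977 = 1.753 mg/L.
x_c = v t_c = 0.803 m/s × 1.338 d × 86400 s/d = 92800 m ≈ 92.8 km.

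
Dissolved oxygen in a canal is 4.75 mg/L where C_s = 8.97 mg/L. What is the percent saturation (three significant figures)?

53.0 % saturation

% saturation = C/C_s × 100 = 4.75/8.97 × 100 = 53.0 %.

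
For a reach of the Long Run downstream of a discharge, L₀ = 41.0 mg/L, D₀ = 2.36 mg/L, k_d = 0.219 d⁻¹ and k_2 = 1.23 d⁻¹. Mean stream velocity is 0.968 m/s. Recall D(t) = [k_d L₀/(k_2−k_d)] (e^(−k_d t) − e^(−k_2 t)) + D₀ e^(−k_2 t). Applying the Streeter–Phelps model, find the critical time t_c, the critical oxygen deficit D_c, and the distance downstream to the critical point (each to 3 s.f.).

t_c = [1/(k_2−k_d)] ln[(k_2/k_d)(1 − D₀(k_2−k_d)/(k_d L₀))]
= [1/(1.23−0.219)] ln[(1.23/0.219)(1 − 2.36×1.011/(0.219×41.0))]
= (1/1.011) ln[5.616 × 0.7343] = 0.9891 × ln(4.124) = 0.9891 × 1.417 = 1.401 d.
L(t_c) = L₀ e^(−k_d t_c) = 41.0 × 0.7357 = 30.16 mg/L, and at the critical point k_2 D_c = k_d L, so D_c = (0.219/1.23) × 30.16 = 5.371 mg/L.
x_c = v t_c = 0.968 m/s × 1.401 d × 86400 s/d = 117200 m ≈ 117 km.

t_c ≈ 1.40 d; D_c ≈ 5.37 mg/L; x_c ≈ 117 km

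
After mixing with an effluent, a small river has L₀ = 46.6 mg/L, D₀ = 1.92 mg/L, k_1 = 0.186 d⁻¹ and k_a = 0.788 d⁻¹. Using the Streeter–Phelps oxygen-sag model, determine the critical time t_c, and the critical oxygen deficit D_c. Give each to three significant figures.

t_c = [1/(k_a−k_1)] ln[(k_a/k_1)(1 − D₀(k_a−k_1)/(k_1 L₀))]
= [1/(0.788−0.186)] ln[(0.788/0.186)(1 − 1.92×0.6020/(0.186×46.6))]
= (1/0.6020) ln[4.237 × 0.8666] = 1.661 × ln(3.672) = 1.661 × 1.301 = 2.161 d.
L(t_c) = L₀ e^(−k_1 t_c) = 46.6 × 0.6691 = 31.18 mg/L, and at the critical point k_a D_c = k_1 L, so D_c = (0.186/0.788) × 31.18 = 7.360 mg/L.

t_c ≈ 2.16 d; D_c ≈ 7.36 mg/L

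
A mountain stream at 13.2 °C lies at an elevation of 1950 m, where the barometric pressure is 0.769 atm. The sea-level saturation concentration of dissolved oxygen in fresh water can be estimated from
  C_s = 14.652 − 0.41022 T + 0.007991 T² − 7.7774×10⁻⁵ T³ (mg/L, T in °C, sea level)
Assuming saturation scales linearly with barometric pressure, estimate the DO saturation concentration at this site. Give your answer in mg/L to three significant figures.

At sea level: C_s = 14.652 − 0.41022×13.2 + 0.007991×13.2² − 7.7774×10⁻⁵×13.2³ = 10.45 mg/L.
Pressure correction: C_s' = 10.45 × 0.769 = 8.036 mg/L.

C_s ≈ 8.04 mg/L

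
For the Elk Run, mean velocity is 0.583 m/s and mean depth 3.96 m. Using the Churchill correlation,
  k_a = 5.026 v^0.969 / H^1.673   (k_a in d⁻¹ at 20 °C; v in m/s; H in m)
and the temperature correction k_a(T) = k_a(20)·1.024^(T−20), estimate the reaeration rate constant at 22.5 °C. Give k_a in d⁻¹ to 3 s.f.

k_a ≈ 0.316 d⁻¹

k_a(20) = 5.026 × 0.583^0.969 / 3.96^1.673 = 5.026 × 0.5928 / 9.999 = 0.2980 d⁻¹.
k_a(22.5) = 0.2980 × 1.024^(22.5−20) = 0.2980 × 1.061 = 0.3162 d⁻¹.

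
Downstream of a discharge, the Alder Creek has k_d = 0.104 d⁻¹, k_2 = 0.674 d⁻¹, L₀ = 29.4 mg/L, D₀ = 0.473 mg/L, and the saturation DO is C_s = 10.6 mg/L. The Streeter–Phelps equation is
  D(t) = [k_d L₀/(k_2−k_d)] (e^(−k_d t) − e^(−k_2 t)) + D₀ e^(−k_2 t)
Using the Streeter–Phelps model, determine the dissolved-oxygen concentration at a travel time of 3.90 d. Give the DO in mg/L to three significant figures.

DO ≈ 7.38 mg/L

k_d L₀/(k_2−k_d) = 0.104×29.4/(0.674−0.104) = 3.058/0.5700 = 5.364 mg/L.
e^(−k_d t) = e^(−0.104×3.900) = 0.6666; e^(−k_2 t) = e^(−0.674×3.900) = 0.07218.
D = 5.364 × (0.6666 − 0.07218) + 0.473 × 0.07218 = 3.188 + 0.03414 = 3.223 mg/L.
DO = C_s − D = 10.6 − 3.223 = 7.377 mg/L.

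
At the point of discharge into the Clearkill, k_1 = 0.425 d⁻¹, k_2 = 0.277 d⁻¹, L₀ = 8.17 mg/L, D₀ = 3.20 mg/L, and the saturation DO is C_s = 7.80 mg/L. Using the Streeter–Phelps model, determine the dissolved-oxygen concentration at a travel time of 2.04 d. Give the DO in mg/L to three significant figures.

DO ≈ 2.51 mg/L

k_1 L₀/(k_2−k_1) = 0.425×8.17/(0.277−0.425) = 3.472/-0.1480 = -23.46 mg/L.
e^(−k_1 t) = e^(−0.425×2.040) = 0.4202; e^(−k_2 t) = e^(−0.277×2.040) = 0.5683.
D = -23.46 × (0.4202 − 0.5683) + 3.20 × 0.5683 = 3.475 + 1.819 = 5.293 mg/L.
DO = C_s − D = 7.80 − 5.293 = 2.507 mg/L.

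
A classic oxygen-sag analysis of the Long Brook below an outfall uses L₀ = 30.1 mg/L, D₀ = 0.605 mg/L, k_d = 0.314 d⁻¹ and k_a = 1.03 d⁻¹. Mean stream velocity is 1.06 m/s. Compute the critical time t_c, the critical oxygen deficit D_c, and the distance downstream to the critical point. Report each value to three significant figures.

t_c = [1/(k_a−k_d)] ln[(k_a/k_d)(1 − D₀(k_a−k_d)/(k_d L₀))]
= [1/(1.03−0.314)] ln[(1.03/0.314)(1 − 0.605×0.7160/(0.314×30.1))]
= (1/0.7160) ln[3.280 × 0.9542] = 1.397 × ln(3.130) = 1.397 × 1.141 = 1.594 d.
L(t_c) = L₀ e^(−k_d t_c) = 30.1 × 0.6063 = 18.25 mg/L, and at the critical point k_a D_c = k_d L, so D_c = (0.314/1.03) × 18.25 = 5.563 mg/L.
x_c = v t_c = 1.06 m/s × 1.594 d × 86400 s/d = 145900 m ≈ 146 km.

t_c ≈ 1.59 d; D_c ≈ 5.56 mg/L; x_c ≈ 146 km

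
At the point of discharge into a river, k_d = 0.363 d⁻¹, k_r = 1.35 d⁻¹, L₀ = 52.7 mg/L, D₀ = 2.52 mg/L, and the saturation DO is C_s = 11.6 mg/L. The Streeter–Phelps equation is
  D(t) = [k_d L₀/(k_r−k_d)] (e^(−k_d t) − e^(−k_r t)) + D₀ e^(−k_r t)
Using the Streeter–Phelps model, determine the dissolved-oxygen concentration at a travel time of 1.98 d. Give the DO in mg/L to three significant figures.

DO ≈ 3.32 mg/L

k_d L₀/(k_r−k_d) = 0.363×52.7/(1.35−0.363) = 19.13/0.9870 = 19.38 mg/L.
e^(−k_d t) = e^(−0.363×1.980) = 0.4874; e^(−k_r t) = e^(−1.35×1.980) = 0.06904.
D = 19.38 × (0.4874 − 0.06904) + 2.52 × 0.06904 = 8.108 + 0.1740 = 8.282 mg/L.
DO = C_s − D = 11.6 − 8.282 = 3.318 mg/L.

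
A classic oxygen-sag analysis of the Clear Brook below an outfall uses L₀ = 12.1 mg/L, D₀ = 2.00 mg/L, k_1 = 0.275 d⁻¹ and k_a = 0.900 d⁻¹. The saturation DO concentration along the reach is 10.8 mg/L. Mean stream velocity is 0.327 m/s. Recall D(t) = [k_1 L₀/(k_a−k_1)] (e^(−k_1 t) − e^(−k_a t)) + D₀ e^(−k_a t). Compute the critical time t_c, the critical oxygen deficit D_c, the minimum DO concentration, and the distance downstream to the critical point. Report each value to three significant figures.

With k_a/k_1 = 3.273 and 1 − D₀(k_a−k_1)/(k_1 L₀) = 0.6243,
t_c = ln(3.273 × 0.6243) / (0.900 − 0.275) = ln(2.043) / 0.6250 = 0.7146/0.6250 = 1.143 d.
D_c = (k_1/k_a) L₀ e^(−k_1 t_c) = (0.275/0.900) × 12.1 × e^(−0.275×1.143) = 0.3056 × 12.1 × 0.7302 = 2.700 mg/L.
Minimum DO = C_s − D_c = 10.8 − 2.700 = 8.100 mg/L.
x_c = v t_c = 0.327 m/s × 1.143 d × 86400 s/d = 32300 m ≈ 32.3 km.

t_c ≈ 1.14 d; D_c ≈ 2.70 mg/L; min DO ≈ 8.10 mg/L; x_c ≈ 32.3 km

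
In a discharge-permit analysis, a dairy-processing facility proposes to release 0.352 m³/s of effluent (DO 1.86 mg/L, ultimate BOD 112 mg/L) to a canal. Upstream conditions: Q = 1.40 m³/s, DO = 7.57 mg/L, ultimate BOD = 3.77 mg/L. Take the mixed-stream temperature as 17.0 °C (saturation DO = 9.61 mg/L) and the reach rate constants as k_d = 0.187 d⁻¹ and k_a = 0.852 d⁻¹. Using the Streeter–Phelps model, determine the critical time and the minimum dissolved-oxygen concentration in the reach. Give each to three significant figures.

t_c ≈ 1.40 d; minimum DO ≈ 5.30 mg/L

Mixed DO = (1.40×7.57 + 0.352×1.86)/(1.40+0.352) = 11.25/1.752 = 6.423 mg/L.
Mixed L₀ = (1.40×3.77 + 0.352×112)/(1.752) = 44.70/1.752 = 25.51 mg/L.
Initial deficit D₀ = C_s − DO₀ = 9.61 − 6.423 = 3.187 mg/L.
t_c = (1/0.6650) ln[(0.852/0.187)(1 − 3.187×0.6650/(0.187×25.51))] = 1.504 × ln(2.532) = 1.397 d.
D_c = (0.187/0.852) × 25.51 × e^(−0.187×1.397) = 0.2195 × 25.51 × 0.7701 = 4.313 mg/L.
Minimum DO = 9.61 − 4.313 = 5.297 mg/L.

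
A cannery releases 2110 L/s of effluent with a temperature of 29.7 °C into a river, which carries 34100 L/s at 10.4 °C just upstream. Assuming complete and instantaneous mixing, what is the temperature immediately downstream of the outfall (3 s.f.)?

11.5 °C

Flow-weighted mixing: C = (Q_r C_r + Q_w C_w)/(Q_r + Q_w)
= (34100×10.4 + 2110×29.7)/(34100 + 2110) = 417300/36210 = 11.52 °C.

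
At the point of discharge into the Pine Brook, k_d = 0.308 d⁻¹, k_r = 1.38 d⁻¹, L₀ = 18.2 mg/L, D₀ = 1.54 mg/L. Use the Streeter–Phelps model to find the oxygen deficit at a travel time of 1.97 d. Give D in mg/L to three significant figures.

k_d L₀/(k_r−k_d) = 0.308×18.2/(1.38−0.308) = 5.606/1.072 = 5.229 mg/L.
e^(−k_d t) = e^(−0.308×1.970) = 0.5451; e^(−k_r t) = e^(−1.38×1.970) = 0.06597.
D = 5.229 × (0.5451 − 0.06597) + 1.54 × 0.06597 = 2.506 + 0.1016 = 2.607 mg/L.

D ≈ 2.61 mg/L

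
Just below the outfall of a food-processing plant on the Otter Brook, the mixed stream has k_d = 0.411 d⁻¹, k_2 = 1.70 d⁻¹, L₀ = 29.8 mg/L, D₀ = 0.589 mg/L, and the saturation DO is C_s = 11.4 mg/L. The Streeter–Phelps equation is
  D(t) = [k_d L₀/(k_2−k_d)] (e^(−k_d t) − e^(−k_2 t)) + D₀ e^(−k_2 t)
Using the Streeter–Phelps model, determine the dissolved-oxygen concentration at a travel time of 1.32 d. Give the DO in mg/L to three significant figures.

k_d L₀/(k_2−k_d) = 0.411×29.8/(1.70−0.411) = 12.25/1.289 = 9.502 mg/L.
e^(−k_d t) = e^(−0.411×1.320) = 0.5813; e^(−k_2 t) = e^(−1.70×1.320) = 0.1060.
D = 9.502 × (0.5813 − 0.1060) + 0.589 × 0.1060 = 4.516 + 0.06245 = 4.578 mg/L.
DO = C_s − D = 11.4 − 4.578 = 6.822 mg/L.

DO ≈ 6.82 mg/L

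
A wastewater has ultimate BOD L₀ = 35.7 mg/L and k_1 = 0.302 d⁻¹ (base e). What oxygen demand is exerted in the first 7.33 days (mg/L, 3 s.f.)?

y ≈ 31.8 mg/L

y_t = L₀(1 − e^(−k_1 t)) = 35.7 × (1 − e^(−0.302×7.33))
= 35.7 × (1 − 0.1093) = 35.7 × 0.8907 = 31.80 mg/L.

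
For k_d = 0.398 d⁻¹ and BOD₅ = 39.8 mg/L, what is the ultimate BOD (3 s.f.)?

L₀ ≈ 46.1 mg/L

BOD₅ = L₀(1 − e^(−5k_d)) ⇒ L₀ = BOD₅ / (1 − e^(−5×0.398))
= 39.8 / (1 − 0.1367) = 39.8 / 0.8633 = 46.10 mg/L.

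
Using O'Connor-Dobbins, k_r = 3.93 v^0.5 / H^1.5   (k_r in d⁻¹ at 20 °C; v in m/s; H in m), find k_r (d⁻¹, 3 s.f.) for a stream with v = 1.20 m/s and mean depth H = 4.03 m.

k_r = 3.93 × 1.20^0.5 / 4.03^1.5 = 3.93 × 1.095 / 8.090 = 0.5321 d⁻¹.

k_r ≈ 0.532 d⁻¹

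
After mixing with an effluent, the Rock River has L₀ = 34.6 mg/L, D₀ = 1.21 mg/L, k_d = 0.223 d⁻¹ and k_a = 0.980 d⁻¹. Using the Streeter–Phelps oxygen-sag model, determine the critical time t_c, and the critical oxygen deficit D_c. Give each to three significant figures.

At the critical point dD/dt = 0, so k_d L₀ e^(−k_d t) = k_a D. Substituting D(t) from the Streeter–Phelps equation and solving for t gives
t_c = ln[(k_a/k_d)(1 − D₀(k_a−k_d)/(k_d L₀))] / (k_a−k_d).
Here k_a−k_d = 0.7570 d⁻¹ and 1 − D₀(k_a−k_d)/(k_d L₀) = 1 − 1.21×0.7570/(0.223×34.6) = 0.8813, so
t_c = ln(4.395 × 0.8813) / 0.7570 = 1.354 / 0.7570 = 1.789 d.
D_c = (k_d/k_a) L₀ e^(−k_d t_c) = (0.223/0.980) × 34.6 × e^(−0.223×1.789) = 0.2276 × 34.6 × 0.6711 = 5.284 mg/L.

t_c ≈ 1.79 d; D_c ≈ 5.28 mg/L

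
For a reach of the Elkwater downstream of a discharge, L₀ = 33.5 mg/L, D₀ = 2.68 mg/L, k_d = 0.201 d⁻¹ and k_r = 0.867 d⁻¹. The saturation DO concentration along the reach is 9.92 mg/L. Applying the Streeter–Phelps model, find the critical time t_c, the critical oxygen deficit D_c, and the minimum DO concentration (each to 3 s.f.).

t_c ≈ 1.73 d; D_c ≈ 5.48 mg/L; min DO ≈ 4.44 mg/L

t_c = [1/(k_r−k_d)] ln[(k_r/k_d)(1 − D₀(k_r−k_d)/(k_d L₀))]
= [1/(0.867−0.201)] ln[(0.867/0.201)(1 − 2.68×0.6660/(0.201×33.5))]
= (1/0.6660) ln[4.313 × 0.7349] = 1.502 × ln(3.170) = 1.502 × 1.154 = 1.732 d.
D_c = (k_d/k_r) L₀ e^(−k_d t_c) = (0.201/0.867) × 33.5 × e^(−0.201×1.732) = 0.2318 × 33.5 × 0.7060 = 5.483 mg/L.
Minimum DO = C_s − D_c = 9.92 − 5.483 = 4.437 mg/L.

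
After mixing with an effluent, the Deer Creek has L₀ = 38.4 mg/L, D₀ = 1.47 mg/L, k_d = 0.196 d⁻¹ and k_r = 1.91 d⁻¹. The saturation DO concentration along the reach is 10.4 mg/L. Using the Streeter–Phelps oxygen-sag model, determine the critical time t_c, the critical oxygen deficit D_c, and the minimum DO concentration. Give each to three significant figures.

t_c = [1/(k_r−k_d)] ln[(k_r/k_d)(1 − D₀(k_r−k_d)/(k_d L₀))]
= [1/(1.91−0.196)] ln[(1.91/0.196)(1 − 1.47×1.714/(0.196×38.4))]
= (1/1.714) ln[9.745 × 0.6652] = 0.5834 × ln(6.483) = 0.5834 × 1.869 = 1.091 d.
L(t_c) = L₀ e^(−k_d t_c) = 38.4 × 0.8076 = 31.01 mg/L, and at the critical point k_r D_c = k_d L, so D_c = (0.196/1.91) × 31.01 = 3.182 mg/L.
Minimum DO = C_s − D_c = 10.4 − 3.182 = 7.218 mg/L.

t_c ≈ 1.09 d; D_c ≈ 3.18 mg/L; min DO ≈ 7.22 mg/L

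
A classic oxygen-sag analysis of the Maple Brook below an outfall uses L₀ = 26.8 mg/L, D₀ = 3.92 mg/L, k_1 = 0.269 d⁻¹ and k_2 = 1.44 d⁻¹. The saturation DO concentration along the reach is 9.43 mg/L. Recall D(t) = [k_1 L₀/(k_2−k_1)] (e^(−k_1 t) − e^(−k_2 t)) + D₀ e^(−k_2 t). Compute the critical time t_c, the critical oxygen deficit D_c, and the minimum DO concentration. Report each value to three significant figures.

t_c ≈ 0.568 d; D_c ≈ 4.30 mg/L; min DO ≈ 5.13 mg/L

t_c = [1/(k_2−k_1)] ln[(k_2/k_1)(1 − D₀(k_2−k_1)/(k_1 L₀))]
= [1/(1.44−0.269)] ln[(1.44/0.269)(1 − 3.92×1.171/(0.269×26.8))]
= (1/1.171) ln[5.353 × 0.3633] = 0.8540 × ln(1.945) = 0.8540 × 0.6651 = 0.5680 d.
D_c = (k_1/k_2) L₀ e^(−k_1 t_c) = (0.269/1.44) × 26.8 × e^(−0.269×0.5680) = 0.1868 × 26.8 × 0.8583 = 4.297 mg/L.
Minimum DO = C_s − D_c = 9.43 − 4.297 = 5.133 mg/L.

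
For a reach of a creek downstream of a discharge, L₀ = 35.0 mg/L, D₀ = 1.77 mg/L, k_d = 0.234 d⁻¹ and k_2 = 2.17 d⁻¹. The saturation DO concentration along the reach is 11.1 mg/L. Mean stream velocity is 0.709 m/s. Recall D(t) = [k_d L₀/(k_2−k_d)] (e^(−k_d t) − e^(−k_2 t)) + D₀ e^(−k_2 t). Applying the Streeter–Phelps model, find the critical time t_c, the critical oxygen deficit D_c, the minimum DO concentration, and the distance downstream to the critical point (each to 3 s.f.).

t_c ≈ 0.870 d; D_c ≈ 3.08 mg/L; min DO ≈ 8.02 mg/L; x_c ≈ 53.3 km

With k_2/k_d = 9.274 and 1 − D₀(k_2−k_d)/(k_d L₀) = 0.5816,
t_c = ln(9.274 × 0.5816) / (2.17 − 0.234) = ln(5.393) / 1.936 = 1.685/1.936 = 0.8704 d.
D_c = (k_d/k_2) L₀ e^(−k_d t_c) = (0.234/2.17) × 35.0 × e^(−0.234×0.8704) = 0.1078 × 35.0 × 0.8157 = 3.079 mg/L.
Minimum DO = C_s − D_c = 11.1 − 3.079 = 8.021 mg/L.
x_c = v t_c = 0.709 m/s × 0.8704 d × 86400 s/d = 53320 m ≈ 53.3 km.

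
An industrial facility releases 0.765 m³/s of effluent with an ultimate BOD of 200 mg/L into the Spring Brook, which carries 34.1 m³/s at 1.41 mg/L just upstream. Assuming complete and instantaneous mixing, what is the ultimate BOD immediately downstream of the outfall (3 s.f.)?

5.77 mg/L

Flow-weighted mixing: C = (Q_r C_r + Q_w C_w)/(Q_r + Q_w)
= (34.1×1.41 + 0.765×200)/(34.1 + 0.765) = 201.1/34.87 = 5.767 mg/L.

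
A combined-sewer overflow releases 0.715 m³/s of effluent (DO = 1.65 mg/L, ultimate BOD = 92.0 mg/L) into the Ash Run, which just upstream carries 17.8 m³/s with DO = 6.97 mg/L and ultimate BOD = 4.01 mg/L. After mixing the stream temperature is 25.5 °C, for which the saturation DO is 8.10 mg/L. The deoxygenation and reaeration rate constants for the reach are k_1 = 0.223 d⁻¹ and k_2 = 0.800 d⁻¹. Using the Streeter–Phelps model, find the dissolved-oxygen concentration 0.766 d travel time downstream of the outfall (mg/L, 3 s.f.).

DO ≈ 6.51 mg/L

Mixed DO = (17.8×6.97 + 0.715×1.65)/(17.8+0.715) = 125.2/18.52 = 6.765 mg/L.
Mixed L₀ = (17.8×4.01 + 0.715×92.0)/(18.52) = 137.2/18.52 = 7.408 mg/L.
Initial deficit D₀ = C_s − DO₀ = 8.10 − 6.765 = 1.335 mg/L.
D(0.766) = [0.223×7.408/(0.800−0.223)](e^(−0.223×0.766) − e^(−0.800×0.766)) + 1.335 e^(−0.800×0.766)
= 2.863 × (0.8430 − 0.5418) + 1.335 × 0.5418 = 1.586 mg/L.
DO = 8.10 − 1.586 = 6.514 mg/L.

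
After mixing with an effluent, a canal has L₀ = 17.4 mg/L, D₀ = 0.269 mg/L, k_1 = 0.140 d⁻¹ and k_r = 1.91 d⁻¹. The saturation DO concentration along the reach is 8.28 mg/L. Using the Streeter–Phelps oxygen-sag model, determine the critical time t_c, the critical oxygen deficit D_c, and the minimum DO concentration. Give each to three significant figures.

t_c = [1/(k_r−k_1)] ln[(k_r/k_1)(1 − D₀(k_r−k_1)/(k_1 L₀))]
= [1/(1.91−0.140)] ln[(1.91/0.140)(1 − 0.269×1.770/(0.140×17.4))]
= (1/1.770) ln[13.64 × 0.8045] = 0.5650 × ln(10.98) = 0.5650 × 2.396 = 1.354 d.
D_c = (k_1/k_r) L₀ e^(−k_1 t_c) = (0.140/1.91) × 17.4 × e^(−0.140×1.354) = 0.07330 × 17.4 × 0.8274 = 1.055 mg/L.
Minimum DO = C_s − D_c = 8.28 − 1.055 = 7.225 mg/L.

t_c ≈ 1.35 d; D_c ≈ 1.06 mg/L; min DO ≈ 7.22 mg/L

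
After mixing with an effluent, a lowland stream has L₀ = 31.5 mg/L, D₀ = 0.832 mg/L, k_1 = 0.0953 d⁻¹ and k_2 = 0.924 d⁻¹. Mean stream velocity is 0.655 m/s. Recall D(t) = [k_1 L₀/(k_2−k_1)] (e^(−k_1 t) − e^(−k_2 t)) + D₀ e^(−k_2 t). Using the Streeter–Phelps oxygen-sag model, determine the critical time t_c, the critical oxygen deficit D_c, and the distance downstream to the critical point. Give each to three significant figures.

t_c ≈ 2.43 d; D_c ≈ 2.58 mg/L; x_c ≈ 137 km

At the critical point dD/dt = 0, so k_1 L₀ e^(−k_1 t) = k_2 D. Substituting D(t) from the Streeter–Phelps equation and solving for t gives
t_c = ln[(k_2/k_1)(1 − D₀(k_2−k_1)/(k_1 L₀))] / (k_2−k_1).
Here k_2−k_1 = 0.8287 d⁻¹ and 1 − D₀(k_2−k_1)/(k_1 L₀) = 1 − 0.832×0.8287/(0.0953×31.5) = 0.7703, so
t_c = ln(9.696 × 0.7703) / 0.8287 = 2.011 / 0.8287 = 2.426 d.
L(t_c) = L₀ e^(−k_1 t_c) = 31.5 × 0.7936 = 25.00 mg/L, and at the critical point k_2 D_c = k_1 L, so D_c = (0.0953/0.924) × 25.00 = 2.578 mg/L.
x_c = v t_c = 0.655 m/s × 2.426 d × 86400 s/d = 137300 m ≈ 137 km.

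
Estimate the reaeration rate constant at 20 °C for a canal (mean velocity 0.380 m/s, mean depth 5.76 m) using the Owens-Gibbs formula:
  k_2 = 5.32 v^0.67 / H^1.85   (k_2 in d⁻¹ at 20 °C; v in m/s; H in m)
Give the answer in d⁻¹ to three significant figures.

k_2 ≈ 0.109 d⁻¹

k_2 = 5.32 × 0.380^0.67 / 5.76^1.85 = 5.32 × 0.5229 / 25.51 = 0.1090 d⁻¹.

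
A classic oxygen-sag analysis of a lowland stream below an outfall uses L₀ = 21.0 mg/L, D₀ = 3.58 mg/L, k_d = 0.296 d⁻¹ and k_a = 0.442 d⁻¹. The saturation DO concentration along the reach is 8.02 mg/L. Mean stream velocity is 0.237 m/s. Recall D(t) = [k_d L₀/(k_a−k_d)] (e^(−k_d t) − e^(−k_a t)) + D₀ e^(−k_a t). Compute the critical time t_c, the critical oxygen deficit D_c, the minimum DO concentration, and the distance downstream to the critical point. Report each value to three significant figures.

With k_a/k_d = 1.493 and 1 − D₀(k_a−k_d)/(k_d L₀) = 0.9159,
t_c = ln(1.493 × 0.9159) / (0.442 − 0.296) = ln(1.368) / 0.1460 = 0.3131/0.1460 = 2.145 d.
L(t_c) = L₀ e^(−k_d t_c) = 21.0 × 0.5300 = 11.13 mg/L, and at the critical point k_a D_c = k_d L, so D_c = (0.296/0.442) × 11.13 = 7.454 mg/L.
Minimum DO = C_s − D_c = 8.02 − 7.454 = 0.5659 mg/L.
x_c = v t_c = 0.237 m/s × 2.145 d × 86400 s/d = 43920 m ≈ 43.9 km.

t_c ≈ 2.14 d; D_c ≈ 7.45 mg/L; min DO ≈ 0.566 mg/L; x_c ≈ 43.9 km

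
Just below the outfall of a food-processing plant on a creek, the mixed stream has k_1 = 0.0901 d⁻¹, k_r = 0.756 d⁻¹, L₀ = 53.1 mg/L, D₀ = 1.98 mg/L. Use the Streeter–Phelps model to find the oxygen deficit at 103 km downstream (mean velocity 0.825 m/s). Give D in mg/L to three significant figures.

Travel time t = x/v = 103 km / (0.825 m/s) = 103000 m / 0.825 m/s = 124800 s = 1.445 d.
k_1 L₀/(k_r−k_1) = 0.0901×53.1/(0.756−0.0901) = 4.784/0.6659 = 7.185 mg/L.
e^(−k_1 t) = e^(−0.0901×1.445) = 0.8779; e^(−k_r t) = e^(−0.756×1.445) = 0.3354.
D = 7.185 × (0.8779 − 0.3354) + 1.98 × 0.3354 = 3.898 + 0.6641 = 4.562 mg/L.

D ≈ 4.56 mg/L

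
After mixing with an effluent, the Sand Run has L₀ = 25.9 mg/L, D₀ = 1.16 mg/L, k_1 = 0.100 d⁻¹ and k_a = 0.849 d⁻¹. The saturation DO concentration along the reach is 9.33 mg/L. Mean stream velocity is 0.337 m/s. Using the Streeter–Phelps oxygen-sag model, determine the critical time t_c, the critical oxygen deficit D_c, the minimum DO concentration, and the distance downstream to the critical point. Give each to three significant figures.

t_c ≈ 2.31 d; D_c ≈ 2.42 mg/L; min DO ≈ 6.91 mg/L; x_c ≈ 67.3 km

At the critical point dD/dt = 0, so k_1 L₀ e^(−k_1 t) = k_a D. Substituting D(t) from the Streeter–Phelps equation and solving for t gives
t_c = ln[(k_a/k_1)(1 − D₀(k_a−k_1)/(k_1 L₀))] / (k_a−k_1).
Here k_a−k_1 = 0.7490 d⁻¹ and 1 − D₀(k_a−k_1)/(k_1 L₀) = 1 − 1.16×0.7490/(0.100×25.9) = 0.6645, so
t_c = ln(8.490 × 0.6645) / 0.7490 = 1.730 / 0.7490 = 2.310 d.
D_c = (k_1/k_a) L₀ e^(−k_1 t_c) = (0.100/0.849) × 25.9 × e^(−0.100×2.310) = 0.1178 × 25.9 × 0.7937 = 2.421 mg/L.
Minimum DO = C_s − D_c = 9.33 − 2.421 = 6.909 mg/L.
x_c = v t_c = 0.337 m/s × 2.310 d × 86400 s/d = 67260 m ≈ 67.3 km.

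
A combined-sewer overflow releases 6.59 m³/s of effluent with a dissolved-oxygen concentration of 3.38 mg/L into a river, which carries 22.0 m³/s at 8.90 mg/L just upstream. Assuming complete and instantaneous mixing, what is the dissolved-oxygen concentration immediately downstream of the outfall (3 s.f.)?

Flow-weighted mixing: C = (Q_r C_r + Q_w C_w)/(Q_r + Q_w)
= (22.0×8.90 + 6.59×3.38)/(22.0 + 6.59) = 218.1/28.59 = 7.628 mg/L.

7.63 mg/L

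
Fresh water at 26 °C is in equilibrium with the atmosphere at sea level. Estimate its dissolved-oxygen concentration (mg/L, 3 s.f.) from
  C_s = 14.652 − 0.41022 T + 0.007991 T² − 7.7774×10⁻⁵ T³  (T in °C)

C_s ≈ 8.02 mg/L

C_s = 14.652 − 0.41022×26 + 0.007991×26² − 7.7774×10⁻⁵×26³ = 8.021 mg/L.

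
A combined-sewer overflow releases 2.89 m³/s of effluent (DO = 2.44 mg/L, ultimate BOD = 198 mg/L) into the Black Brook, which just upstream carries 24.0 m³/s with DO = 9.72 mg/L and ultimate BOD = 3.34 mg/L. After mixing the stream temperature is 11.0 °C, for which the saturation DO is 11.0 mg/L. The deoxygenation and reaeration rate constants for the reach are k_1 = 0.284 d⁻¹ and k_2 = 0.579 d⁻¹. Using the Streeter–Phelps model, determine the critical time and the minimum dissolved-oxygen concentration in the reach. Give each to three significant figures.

t_c ≈ 2.10 d; minimum DO ≈ 4.45 mg/L

Mixed DO = (24.0×9.72 + 2.89×2.44)/(24.0+2.89) = 240.3/26.89 = 8.938 mg/L.
Mixed L₀ = (24.0×3.34 + 2.89×198)/(26.89) = 652.4/26.89 = 24.26 mg/L.
Initial deficit D₀ = C_s − DO₀ = 11.0 − 8.938 = 2.062 mg/L.
t_c = (1/0.2950) ln[(0.579/0.284)(1 − 2.062×0.2950/(0.284×24.26))] = 3.390 × ln(1.859) = 2.101 d.
D_c = (0.284/0.579) × 24.26 × e^(−0.284×2.101) = 0.4905 × 24.26 × 0.5506 = 6.552 mg/L.
Minimum DO = 11.0 − 6.552 = 4.448 mg/L.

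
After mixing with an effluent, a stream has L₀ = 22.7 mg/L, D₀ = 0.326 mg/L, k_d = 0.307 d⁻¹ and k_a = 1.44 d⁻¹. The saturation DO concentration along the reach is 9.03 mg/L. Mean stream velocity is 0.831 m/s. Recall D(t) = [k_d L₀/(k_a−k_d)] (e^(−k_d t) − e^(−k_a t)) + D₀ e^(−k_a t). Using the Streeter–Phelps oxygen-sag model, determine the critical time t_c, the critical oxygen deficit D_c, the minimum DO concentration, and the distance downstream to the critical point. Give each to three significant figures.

t_c ≈ 1.32 d; D_c ≈ 3.23 mg/L; min DO ≈ 5.80 mg/L; x_c ≈ 94.5 km

t_c = [1/(k_a−k_d)] ln[(k_a/k_d)(1 − D₀(k_a−k_d)/(k_d L₀))]
= [1/(1.44−0.307)] ln[(1.44/0.307)(1 − 0.326×1.133/(0.307×22.7))]
= (1/1.133) ln[4.691 × 0.9470] = 0.8826 × ln(4.442) = 0.8826 × 1.491 = 1.316 d.
D_c = (k_d/k_a) L₀ e^(−k_d t_c) = (0.307/1.44) × 22.7 × e^(−0.307×1.316) = 0.2132 × 22.7 × 0.6676 = 3.231 mg/L.
Minimum DO = C_s − D_c = 9.03 − 3.231 = 5.799 mg/L.
x_c = v t_c = 0.831 m/s × 1.316 d × 86400 s/d = 94490 m ≈ 94.5 km.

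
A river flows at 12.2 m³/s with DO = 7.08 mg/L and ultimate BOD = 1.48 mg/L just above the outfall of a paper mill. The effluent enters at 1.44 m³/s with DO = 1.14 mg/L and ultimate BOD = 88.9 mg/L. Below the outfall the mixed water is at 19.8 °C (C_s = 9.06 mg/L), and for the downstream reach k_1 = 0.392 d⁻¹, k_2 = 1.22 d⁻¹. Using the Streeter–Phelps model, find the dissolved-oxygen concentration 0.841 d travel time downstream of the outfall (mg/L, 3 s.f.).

Mixed DO = (12.2×7.08 + 1.44×1.14)/(12.2+1.44) = 88.02/13.64 = 6.453 mg/L.
Mixed L₀ = (12.2×1.48 + 1.44×88.9)/(13.64) = 146.1/13.64 = 10.71 mg/L.
Initial deficit D₀ = C_s − DO₀ = 9.06 − 6.453 = 2.607 mg/L.
D(0.841) = [0.392×10.71/(1.22−0.392)](e^(−0.392×0.841) − e^(−1.22×0.841)) + 2.607 e^(−1.22×0.841)
= 5.070 × (0.7192 − 0.3584) + 2.607 × 0.3584 = 2.763 mg/L.
DO = 9.06 − 2.763 = 6.297 mg/L.

DO ≈ 6.30 mg/L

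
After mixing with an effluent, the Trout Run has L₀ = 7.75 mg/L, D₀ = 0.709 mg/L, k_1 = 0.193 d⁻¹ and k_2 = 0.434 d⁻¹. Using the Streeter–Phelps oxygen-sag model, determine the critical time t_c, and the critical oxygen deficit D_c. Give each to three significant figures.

t_c ≈ 2.86 d; D_c ≈ 1.98 mg/L

At the critical point dD/dt = 0, so k_1 L₀ e^(−k_1 t) = k_2 D. Substituting D(t) from the Streeter–Phelps equation and solving for t gives
t_c = ln[(k_2/k_1)(1 − D₀(k_2−k_1)/(k_1 L₀))] / (k_2−k_1).
Here k_2−k_1 = 0.2410 d⁻¹ and 1 − D₀(k_2−k_1)/(k_1 L₀) = 1 − 0.709×0.2410/(0.193×7.75) = 0.8858, so
t_c = ln(2.249 × 0.8858) / 0.2410 = 0.6890 / 0.2410 = 2.859 d.
D_c = (k_1/k_2) L₀ e^(−k_1 t_c) = (0.193/0.434) × 7.75 × e^(−0.193×2.859) = 0.4447 × 7.75 × 0.5759 = 1.985 mg/L.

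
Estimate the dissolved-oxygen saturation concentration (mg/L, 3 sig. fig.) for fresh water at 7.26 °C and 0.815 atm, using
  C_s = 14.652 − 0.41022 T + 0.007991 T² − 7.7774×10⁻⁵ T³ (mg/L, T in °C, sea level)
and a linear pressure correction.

C_s ≈ 9.83 mg/L

At sea level: C_s = 14.652 − 0.41022×7.26 + 0.007991×7.26² − 7.7774×10⁻⁵×7.26³ = 12.07 mg/L.
Pressure correction: C_s' = 12.07 × 0.815 = 9.833 mg/L.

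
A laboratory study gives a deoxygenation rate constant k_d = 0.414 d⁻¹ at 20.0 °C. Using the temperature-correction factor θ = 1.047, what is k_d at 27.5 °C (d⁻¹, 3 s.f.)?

k_d(T₂) = k_d(T₁) · θ^(T₂−T₁) = 0.414 × 1.047^(27.5−20.0)
= 0.414 × 1.047^7.50 = 0.414 × 1.411 = 0.5843 d⁻¹.

k_d ≈ 0.584 d⁻¹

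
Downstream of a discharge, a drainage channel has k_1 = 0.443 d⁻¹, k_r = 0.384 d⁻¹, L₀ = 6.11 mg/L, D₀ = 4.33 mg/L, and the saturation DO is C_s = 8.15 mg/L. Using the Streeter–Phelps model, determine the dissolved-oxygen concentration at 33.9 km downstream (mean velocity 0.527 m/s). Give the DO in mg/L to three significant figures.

DO ≈ 3.42 mg/L

Travel time t = x/v = 33.9 km / (0.527 m/s) = 33900 m / 0.527 m/s = 64330 s = 0.7445 d.
k_1 L₀/(k_r−k_1) = 0.443×6.11/(0.384−0.443) = 2.707/-0.05900 = -45.88 mg/L.
e^(−k_1 t) = e^(−0.443×0.7445) = 0.7191; e^(−k_r t) = e^(−0.384×0.7445) = 0.7513.
D = -45.88 × (0.7191 − 0.7513) + 4.33 × 0.7513 = 1.481 + 3.253 = 4.735 mg/L.
DO = C_s − D = 8.15 − 4.735 = 3.415 mg/L.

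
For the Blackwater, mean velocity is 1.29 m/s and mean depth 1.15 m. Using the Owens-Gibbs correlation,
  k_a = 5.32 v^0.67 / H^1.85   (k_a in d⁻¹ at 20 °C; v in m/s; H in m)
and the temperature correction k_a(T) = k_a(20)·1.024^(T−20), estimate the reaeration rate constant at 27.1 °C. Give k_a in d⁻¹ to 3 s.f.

k_a ≈ 5.77 d⁻¹

k_a(20) = 5.32 × 1.29^0.67 / 1.15^1.85 = 5.32 × 1.186 / 1.295 = 4.872 d⁻¹.
k_a(27.1) = 4.872 × 1.024^(27.1−20) = 4.872 × 1.183 = 5.766 d⁻¹.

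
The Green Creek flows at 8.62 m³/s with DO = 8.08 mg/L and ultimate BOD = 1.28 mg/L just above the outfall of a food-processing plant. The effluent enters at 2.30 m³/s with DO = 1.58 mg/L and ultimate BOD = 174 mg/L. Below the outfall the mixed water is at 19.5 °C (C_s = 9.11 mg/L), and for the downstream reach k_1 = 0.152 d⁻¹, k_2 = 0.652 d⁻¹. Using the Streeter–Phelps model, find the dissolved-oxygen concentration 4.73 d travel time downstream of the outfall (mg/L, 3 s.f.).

DO ≈ 3.95 mg/L

Mixed DO = (8.62×8.08 + 2.30×1.58)/(8.62+2.30) = 73.28/10.92 = 6.711 mg/L.
Mixed L₀ = (8.62×1.28 + 2.30×174)/(10.92) = 411.2/10.92 = 37.66 mg/L.
Initial deficit D₀ = C_s − DO₀ = 9.11 − 6.711 = 2.399 mg/L.
D(4.73) = [0.152×37.66/(0.652−0.152)](e^(−0.152×4.73) − e^(−0.652×4.73)) + 2.399 e^(−0.652×4.73)
= 11.45 × (0.4873 − 0.04578) + 2.399 × 0.04578 = 5.164 mg/L.
DO = 9.11 − 5.164 = 3.946 mg/L.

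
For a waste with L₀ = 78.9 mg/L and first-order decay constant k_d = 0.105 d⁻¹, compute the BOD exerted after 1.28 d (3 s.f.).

y_t = L₀(1 − e^(−k_d t)) = 78.9 × (1 − e^(−0.105×1.28))
= 78.9 × (1 − 0.8742) = 78.9 × 0.1258 = 9.922 mg/L.

y ≈ 9.92 mg/L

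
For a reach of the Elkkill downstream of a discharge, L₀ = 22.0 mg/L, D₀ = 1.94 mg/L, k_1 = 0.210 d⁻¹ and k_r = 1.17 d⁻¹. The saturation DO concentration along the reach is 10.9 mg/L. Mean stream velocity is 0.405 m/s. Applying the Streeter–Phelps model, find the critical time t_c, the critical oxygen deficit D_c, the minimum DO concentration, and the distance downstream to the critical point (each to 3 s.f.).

At the critical point dD/dt = 0, so k_1 L₀ e^(−k_1 t) = k_r D. Substituting D(t) from the Streeter–Phelps equation and solving for t gives
t_c = ln[(k_r/k_1)(1 − D₀(k_r−k_1)/(k_1 L₀))] / (k_r−k_1).
Here k_r−k_1 = 0.9600 d⁻¹ and 1 − D₀(k_r−k_1)/(k_1 L₀) = 1 − 1.94×0.9600/(0.210×22.0) = 0.5969, so
t_c = ln(5.571 × 0.5969) / 0.9600 = 1.202 / 0.9600 = 1.252 d.
D_c = (k_1/k_r) L₀ e^(−k_1 t_c) = (0.210/1.17) × 22.0 × e^(−0.210×1.252) = 0.1795 × 22.0 × 0.7689 = 3.036 mg/L.
Minimum DO = C_s − D_c = 10.9 − 3.036 = 7.864 mg/L.
x_c = v t_c = 0.405 m/s × 1.252 d × 86400 s/d = 43800 m ≈ 43.8 km.

t_c ≈ 1.25 d; D_c ≈ 3.04 mg/L; min DO ≈ 7.86 mg/L; x_c ≈ 43.8 km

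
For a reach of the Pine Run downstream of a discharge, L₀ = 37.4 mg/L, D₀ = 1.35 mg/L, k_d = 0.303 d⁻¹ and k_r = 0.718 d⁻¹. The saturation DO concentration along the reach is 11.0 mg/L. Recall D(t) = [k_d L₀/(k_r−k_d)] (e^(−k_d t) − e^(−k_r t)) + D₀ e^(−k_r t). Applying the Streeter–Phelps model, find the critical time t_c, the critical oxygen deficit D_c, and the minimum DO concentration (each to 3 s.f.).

At the critical point dD/dt = 0, so k_d L₀ e^(−k_d t) = k_r D. Substituting D(t) from the Streeter–Phelps equation and solving for t gives
t_c = ln[(k_r/k_d)(1 − D₀(k_r−k_d)/(k_d L₀))] / (k_r−k_d).
Here k_r−k_d = 0.4150 d⁻¹ and 1 − D₀(k_r−k_d)/(k_d L₀) = 1 − 1.35×0.4150/(0.303×37.4) = 0.9506, so
t_c = ln(2.370 × 0.9506) / 0.4150 = 0.8120 / 0.4150 = 1.957 d.
D_c = (k_d/k_r) L₀ e^(−k_d t_c) = (0.303/0.718) × 37.4 × e^(−0.303×1.957) = 0.4220 × 37.4 × 0.5527 = 8.724 mg/L.
Minimum DO = C_s − D_c = 11.0 − 8.724 = 2.276 mg/L.

t_c ≈ 1.96 d; D_c ≈ 8.72 mg/L; min DO ≈ 2.28 mg/L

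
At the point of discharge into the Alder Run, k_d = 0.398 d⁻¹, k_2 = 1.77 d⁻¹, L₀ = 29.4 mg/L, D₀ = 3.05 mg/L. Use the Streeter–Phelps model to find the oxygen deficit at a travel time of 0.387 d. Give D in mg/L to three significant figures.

D ≈ 4.55 mg/L

k_d L₀/(k_2−k_d) = 0.398×29.4/(1.77−0.398) = 11.70/1.372 = 8.529 mg/L.
e^(−k_d t) = e^(−0.398×0.3870) = 0.8572; e^(−k_2 t) = e^(−1.77×0.3870) = 0.5041.
D = 8.529 × (0.8572 − 0.5041) + 3.05 × 0.5041 = 3.012 + 1.537 = 4.549 mg/L.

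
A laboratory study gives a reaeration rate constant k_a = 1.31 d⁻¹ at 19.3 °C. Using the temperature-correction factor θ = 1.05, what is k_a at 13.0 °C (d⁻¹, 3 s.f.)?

k_a ≈ 0.963 d⁻¹

k_a(T₂) = k_a(T₁) · θ^(T₂−T₁) = 1.31 × 1.05^(13.0−19.3)
= 1.31 × 1.05^-6.30 = 1.31 × 0.7354 = 0.9633 d⁻¹.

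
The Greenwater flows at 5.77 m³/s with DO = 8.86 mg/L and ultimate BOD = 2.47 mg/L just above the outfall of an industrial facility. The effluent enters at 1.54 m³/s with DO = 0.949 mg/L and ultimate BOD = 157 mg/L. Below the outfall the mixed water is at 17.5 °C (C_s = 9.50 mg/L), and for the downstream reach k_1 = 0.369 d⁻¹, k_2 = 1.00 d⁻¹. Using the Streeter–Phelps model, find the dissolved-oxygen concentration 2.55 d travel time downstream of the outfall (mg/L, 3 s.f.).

Mixed DO = (5.77×8.86 + 1.54×0.949)/(5.77+1.54) = 52.58/7.310 = 7.193 mg/L.
Mixed L₀ = (5.77×2.47 + 1.54×157)/(7.310) = 256.0/7.310 = 35.02 mg/L.
Initial deficit D₀ = C_s − DO₀ = 9.50 − 7.193 = 2.307 mg/L.
D(2.55) = [0.369×35.02/(1.00−0.369)](e^(−0.369×2.55) − e^(−1.00×2.55)) + 2.307 e^(−1.00×2.55)
= 20.48 × (0.3903 − 0.07808) + 2.307 × 0.07808 = 6.574 mg/L.
DO = 9.50 − 6.574 = 2.926 mg/L.

DO ≈ 2.93 mg/L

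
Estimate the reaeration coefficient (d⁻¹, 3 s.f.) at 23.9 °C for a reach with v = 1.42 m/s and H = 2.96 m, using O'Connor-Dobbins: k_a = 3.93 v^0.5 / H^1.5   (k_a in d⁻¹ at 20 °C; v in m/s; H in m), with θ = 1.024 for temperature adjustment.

k_a(20) = 3.93 × 1.42^0.5 / 2.96^1.5 = 3.93 × 1.192 / 5.093 = 0.9196 d⁻¹.
k_a(23.9) = 0.9196 × 1.024^(23.9−20) = 0.9196 × 1.097 = 1.009 d⁻¹.

k_a ≈ 1.01 d⁻¹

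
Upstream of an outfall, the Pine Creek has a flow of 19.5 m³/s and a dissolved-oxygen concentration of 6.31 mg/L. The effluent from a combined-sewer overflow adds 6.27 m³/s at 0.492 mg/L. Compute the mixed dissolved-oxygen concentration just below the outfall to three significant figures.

Flow-weighted mixing: C = (Q_r C_r + Q_w C_w)/(Q_r + Q_w)
= (19.5×6.31 + 6.27×0.492)/(19.5 + 6.27) = 126.1/25.77 = 4.894 mg/L.

4.89 mg/L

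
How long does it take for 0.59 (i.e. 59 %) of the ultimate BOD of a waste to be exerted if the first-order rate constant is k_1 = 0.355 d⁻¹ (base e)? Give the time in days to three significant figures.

y/L₀ = 1 − e^(−k_1 t) = 0.59 ⇒ e^(−k_1 t) = 0.410
t = −ln(0.410) / 0.355 = 0.8916 / 0.355 = 2.512 d.

t ≈ 2.51 d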